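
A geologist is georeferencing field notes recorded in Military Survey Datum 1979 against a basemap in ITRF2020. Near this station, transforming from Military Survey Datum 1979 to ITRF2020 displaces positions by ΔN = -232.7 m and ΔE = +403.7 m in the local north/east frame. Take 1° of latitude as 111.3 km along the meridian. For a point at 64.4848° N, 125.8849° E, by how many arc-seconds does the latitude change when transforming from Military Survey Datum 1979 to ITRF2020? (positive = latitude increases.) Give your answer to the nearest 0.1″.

1° of latitude = 111.3 km, so Δφ = -232.7 / 111300 = -0.0020907° = -7.527″.

Δφ = -7.5″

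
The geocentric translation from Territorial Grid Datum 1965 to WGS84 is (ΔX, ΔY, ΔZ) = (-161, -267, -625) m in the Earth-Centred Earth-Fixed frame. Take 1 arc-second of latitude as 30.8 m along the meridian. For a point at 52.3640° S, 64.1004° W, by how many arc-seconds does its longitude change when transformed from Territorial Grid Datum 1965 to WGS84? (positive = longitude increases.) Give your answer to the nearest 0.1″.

Δλ = -13.9″

sin φ = -0.791906, cos φ = 0.610643, sin λ = -0.899561, cos λ = 0.436796.
East component: ΔE = −sin λ·ΔX + cos λ·ΔY = −(-0.899561)(-161) + (0.436796)(-267) = -261.45 m.
1° of latitude spans 3600 × 30.80 = 110880 m; at latitude φ, 1° of longitude spans that × cos φ = 67708.1 m, so Δλ = -261.45 / 67708.1 × 3600 = -13.901″.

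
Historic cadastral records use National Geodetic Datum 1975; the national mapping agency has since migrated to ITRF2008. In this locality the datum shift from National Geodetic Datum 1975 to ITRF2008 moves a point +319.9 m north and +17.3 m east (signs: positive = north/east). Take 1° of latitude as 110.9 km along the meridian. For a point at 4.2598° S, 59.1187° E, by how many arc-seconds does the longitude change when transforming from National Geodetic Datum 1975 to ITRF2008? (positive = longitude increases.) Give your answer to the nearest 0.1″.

At latitude -4.2598°, cos φ = 0.997237.
1° of longitude at this latitude = 110.9 × cos φ = 110.59 km, so Δλ = 17.3 / 110593.6 = 0.0001564° = 0.563″.

Δλ = 0.6″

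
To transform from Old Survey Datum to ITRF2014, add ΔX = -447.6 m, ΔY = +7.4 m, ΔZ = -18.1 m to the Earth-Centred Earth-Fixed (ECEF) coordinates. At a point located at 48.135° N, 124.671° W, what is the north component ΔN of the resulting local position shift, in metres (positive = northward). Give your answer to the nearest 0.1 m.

At φ = 48.135°, λ = -124.671°: sin φ = 0.744719, cos φ = 0.667378, sin λ = -0.822432, cos λ = -0.568863.
ΔN = −sin φ cos λ·ΔX − sin φ sin λ·ΔY + cos φ·ΔZ = −(0.744719)(-0.568863)(-447.6) − (0.744719)(-0.822432)(7.4) + (0.667378)(-18.1) = -197.17 m.

ΔN = -197.2 m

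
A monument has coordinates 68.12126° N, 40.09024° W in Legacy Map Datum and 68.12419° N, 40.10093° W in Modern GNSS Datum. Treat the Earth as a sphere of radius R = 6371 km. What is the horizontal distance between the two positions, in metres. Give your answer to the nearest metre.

Δφ = 68.12419° − 68.12126° = +0.00293°; Δλ = -40.10093° − -40.09024° = -0.01069°.
1° along a meridian = πR/180 = 111195 m.
ΔN = Δφ × 111195 = 325.8 m; ΔE = Δλ × 111195 × cos(68.12126°) = -0.01069 × 111195 × 0.372643 = -443.0 m.
Distance = √(ΔE² + ΔN²) = √((-443.0)² + 325.8²) = 549.9 m.

550 m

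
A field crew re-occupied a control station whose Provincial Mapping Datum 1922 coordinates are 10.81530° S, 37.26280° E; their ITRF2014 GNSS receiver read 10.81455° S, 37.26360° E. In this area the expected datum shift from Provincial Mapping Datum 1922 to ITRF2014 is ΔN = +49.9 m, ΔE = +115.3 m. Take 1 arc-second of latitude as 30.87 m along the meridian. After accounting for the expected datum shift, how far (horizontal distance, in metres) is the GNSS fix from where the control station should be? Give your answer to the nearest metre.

44 m

Observed coordinate differences: Δφ = +0.00075°, Δλ = +0.00080°.
Converting to metres (1° lat = 111132 m, cos φ = 0.982237): observed ΔN = 83.3 m, observed ΔE = 87.3 m.
Subtracting the expected shift leaves a residual of 83.3 − (49.9) = 33.4 m north and 87.3 − (115.3) = -28.0 m east.
Residual distance = √(33.4² + (-28.0)²) = 43.6 m.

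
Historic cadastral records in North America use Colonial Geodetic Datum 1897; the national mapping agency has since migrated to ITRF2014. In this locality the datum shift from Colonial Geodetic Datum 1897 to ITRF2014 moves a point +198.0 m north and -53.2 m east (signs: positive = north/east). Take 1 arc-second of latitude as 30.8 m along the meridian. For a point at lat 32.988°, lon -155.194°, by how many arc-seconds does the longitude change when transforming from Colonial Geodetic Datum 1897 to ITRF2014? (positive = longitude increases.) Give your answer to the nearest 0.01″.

At latitude 32.988°, cos φ = 0.838785.
1″ of longitude at this latitude = 30.80 × cos φ = 25.8346 m, so Δλ = -53.2 / 25.8346 = -2.059″.

Δλ = -2.06″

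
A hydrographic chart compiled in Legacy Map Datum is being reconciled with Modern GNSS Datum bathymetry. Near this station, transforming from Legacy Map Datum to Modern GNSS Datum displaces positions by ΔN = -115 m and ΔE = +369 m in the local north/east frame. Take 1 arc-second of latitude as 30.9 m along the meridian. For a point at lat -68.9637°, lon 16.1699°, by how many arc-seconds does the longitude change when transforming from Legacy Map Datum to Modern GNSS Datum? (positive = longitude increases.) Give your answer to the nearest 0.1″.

At latitude -68.9637°, cos φ = 0.358959.
1″ of longitude at this latitude = 30.90 × cos φ = 11.0918 m, so Δλ = 369.0 / 11.0918 = 33.268″.

Δλ = 33.3″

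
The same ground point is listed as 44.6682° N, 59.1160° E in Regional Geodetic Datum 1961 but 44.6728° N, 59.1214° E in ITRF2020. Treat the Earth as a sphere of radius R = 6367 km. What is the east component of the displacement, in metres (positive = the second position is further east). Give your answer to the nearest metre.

ΔE = 427 m

Δφ = 44.6728° − 44.6682° = +0.0046°; Δλ = 59.1214° − 59.1160° = +0.0054°.
1° along a meridian = πR/180 = 111125 m.
ΔN = Δφ × 111125 = 511.2 m; ΔE = Δλ × 111125 × cos(44.6682°) = +0.0054 × 111125 × 0.711190 = 426.8 m.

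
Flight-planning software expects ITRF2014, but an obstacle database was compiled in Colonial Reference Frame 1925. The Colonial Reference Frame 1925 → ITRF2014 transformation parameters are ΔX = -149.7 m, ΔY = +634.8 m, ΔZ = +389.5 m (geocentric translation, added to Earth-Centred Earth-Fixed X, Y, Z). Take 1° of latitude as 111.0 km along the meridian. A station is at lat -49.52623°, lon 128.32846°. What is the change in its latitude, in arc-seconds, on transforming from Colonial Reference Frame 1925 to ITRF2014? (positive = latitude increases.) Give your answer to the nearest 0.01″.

Δφ = 22.78″

sin φ = -0.760703, cos φ = 0.649100, sin λ = 0.784468, cos λ = -0.620169.
North component: ΔN = −sin φ cos λ·ΔX − sin φ sin λ·ΔY + cos φ·ΔZ = −(-0.760703)(-0.620169)(-149.7) − (-0.760703)(0.784468)(634.8) + (0.649100)(389.5) = 702.26 m.
1° of latitude spans 111000 m, so Δφ = 702.26 / 111000 × 3600 = 22.776″.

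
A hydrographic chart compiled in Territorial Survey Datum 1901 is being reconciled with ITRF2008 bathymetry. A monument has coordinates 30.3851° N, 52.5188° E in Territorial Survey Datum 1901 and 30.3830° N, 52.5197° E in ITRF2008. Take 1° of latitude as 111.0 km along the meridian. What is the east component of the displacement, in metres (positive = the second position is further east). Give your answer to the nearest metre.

Δφ = 30.3830° − 30.3851° = -0.0021°; Δλ = 52.5197° − 52.5188° = +0.0009°.
ΔN = Δφ × 111000 = -233.1 m; ΔE = Δλ × 111000 × cos(30.3851°) = +0.0009 × 111000 × 0.862645 = 86.2 m.

ΔE = 86 m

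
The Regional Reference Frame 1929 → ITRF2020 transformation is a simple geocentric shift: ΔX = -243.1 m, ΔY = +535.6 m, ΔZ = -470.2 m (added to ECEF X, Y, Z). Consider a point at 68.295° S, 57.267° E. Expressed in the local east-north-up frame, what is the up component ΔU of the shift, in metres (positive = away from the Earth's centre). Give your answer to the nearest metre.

The local up (radial) axis is (cos φ cos λ, cos φ sin λ, sin φ), giving ΔU = -48.614 + 166.625 + 436.863 = 554.87 m.

ΔU = 555 m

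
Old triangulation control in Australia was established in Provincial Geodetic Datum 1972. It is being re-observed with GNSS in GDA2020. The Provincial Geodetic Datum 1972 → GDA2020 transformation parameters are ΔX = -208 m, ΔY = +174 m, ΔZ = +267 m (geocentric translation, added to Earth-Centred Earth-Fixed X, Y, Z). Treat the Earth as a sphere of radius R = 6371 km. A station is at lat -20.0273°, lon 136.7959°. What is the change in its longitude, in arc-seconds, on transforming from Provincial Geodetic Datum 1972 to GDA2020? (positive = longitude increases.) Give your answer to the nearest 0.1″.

Δλ = 0.5″

sin φ = -0.342468, cos φ = 0.939530, sin λ = 0.684599, cos λ = -0.728920.
East component: ΔE = −sin λ·ΔX + cos λ·ΔY = −(0.684599)(-208) + (-0.728920)(174) = 15.56 m.
1° of latitude spans πR/180 = 111195 m; at latitude φ, 1° of longitude spans that × cos φ = 104470.9 m, so Δλ = 15.56 / 104470.9 × 3600 = 0.536″.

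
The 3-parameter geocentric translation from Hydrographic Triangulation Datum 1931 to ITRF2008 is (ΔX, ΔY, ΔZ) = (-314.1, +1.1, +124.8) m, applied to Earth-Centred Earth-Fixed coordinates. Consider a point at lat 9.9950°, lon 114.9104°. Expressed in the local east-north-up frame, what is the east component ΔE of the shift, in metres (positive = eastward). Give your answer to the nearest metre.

The local east axis at (φ, λ) is (−sin λ, cos λ, 0), so ΔE = −sin(114.9104°)·(-314.1) + cos(114.9104°)·1.1 = 284.42 m.

ΔE = 284 m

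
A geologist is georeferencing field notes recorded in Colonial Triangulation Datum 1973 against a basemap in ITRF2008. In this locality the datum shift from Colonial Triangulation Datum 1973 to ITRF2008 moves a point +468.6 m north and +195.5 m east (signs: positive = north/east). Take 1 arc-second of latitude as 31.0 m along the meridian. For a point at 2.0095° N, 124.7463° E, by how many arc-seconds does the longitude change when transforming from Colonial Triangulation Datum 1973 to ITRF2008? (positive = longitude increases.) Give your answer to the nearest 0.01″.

At latitude 2.0095°, cos φ = 0.999385.
1″ of longitude at this latitude = 31.00 × cos φ = 30.9809 m, so Δλ = 195.5 / 30.9809 = 6.310″.

Δλ = 6.31″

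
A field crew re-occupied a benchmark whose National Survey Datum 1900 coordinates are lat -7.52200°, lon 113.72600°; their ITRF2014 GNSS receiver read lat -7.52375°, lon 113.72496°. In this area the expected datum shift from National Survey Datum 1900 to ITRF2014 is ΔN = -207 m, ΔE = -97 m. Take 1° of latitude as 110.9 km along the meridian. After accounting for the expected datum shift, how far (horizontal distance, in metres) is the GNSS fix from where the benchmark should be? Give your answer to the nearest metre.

Observed coordinate differences: Δφ = -0.00175°, Δλ = -0.00104°.
Converting to metres (1° lat = 110900 m, cos φ = 0.991395): observed ΔN = -194.1 m, observed ΔE = -114.3 m.
Subtracting the expected shift leaves a residual of -194.1 − (-207) = 12.9 m north and -114.3 − (-97) = -17.3 m east.
Residual distance = √(12.9² + (-17.3)²) = 21.6 m.

22 m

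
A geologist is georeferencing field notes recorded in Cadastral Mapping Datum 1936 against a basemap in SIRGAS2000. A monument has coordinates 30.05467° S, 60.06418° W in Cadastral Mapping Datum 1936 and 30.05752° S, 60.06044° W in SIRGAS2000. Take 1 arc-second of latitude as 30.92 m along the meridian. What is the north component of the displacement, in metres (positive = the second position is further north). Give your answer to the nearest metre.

ΔN = -317 m

Δφ = -30.05752° − -30.05467° = -0.00285°; Δλ = -60.06044° − -60.06418° = +0.00374°.
1° of latitude = 3600 × 30.92 = 111312 m.
ΔN = Δφ × 111312 = -317.2 m; ΔE = Δλ × 111312 × cos(-30.05467°) = +0.00374 × 111312 × 0.865548 = 360.3 m.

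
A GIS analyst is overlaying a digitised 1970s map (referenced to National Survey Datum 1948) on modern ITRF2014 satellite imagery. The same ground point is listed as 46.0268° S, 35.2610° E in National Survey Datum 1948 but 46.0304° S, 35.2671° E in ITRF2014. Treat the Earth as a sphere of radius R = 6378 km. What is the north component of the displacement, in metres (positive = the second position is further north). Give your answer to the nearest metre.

Δφ = -46.0304° − -46.0268° = -0.0036°; Δλ = 35.2671° − 35.2610° = +0.0061°.
1° along a meridian = πR/180 = 111317 m.
ΔN = Δφ × 111317 = -400.7 m; ΔE = Δλ × 111317 × cos(-46.0268°) = +0.0061 × 111317 × 0.694322 = 471.5 m.

ΔN = -401 m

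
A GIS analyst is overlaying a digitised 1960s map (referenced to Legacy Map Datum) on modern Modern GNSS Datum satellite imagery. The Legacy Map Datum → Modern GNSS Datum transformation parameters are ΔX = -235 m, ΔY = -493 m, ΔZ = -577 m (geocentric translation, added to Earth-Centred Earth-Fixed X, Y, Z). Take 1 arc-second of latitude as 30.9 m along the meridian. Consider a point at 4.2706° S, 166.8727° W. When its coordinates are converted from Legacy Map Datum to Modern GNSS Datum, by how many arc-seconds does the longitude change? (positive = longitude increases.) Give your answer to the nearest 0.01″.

Δλ = 13.85″

sin φ = -0.074467, cos φ = 0.997223, sin λ = -0.227115, cos λ = -0.973868.
East component: ΔE = −sin λ·ΔX + cos λ·ΔY = −(-0.227115)(-235) + (-0.973868)(-493) = 426.74 m.
1° of latitude spans 3600 × 30.90 = 111240 m; at latitude φ, 1° of longitude spans that × cos φ = 110931.1 m, so Δλ = 426.74 / 110931.1 × 3600 = 13.849″.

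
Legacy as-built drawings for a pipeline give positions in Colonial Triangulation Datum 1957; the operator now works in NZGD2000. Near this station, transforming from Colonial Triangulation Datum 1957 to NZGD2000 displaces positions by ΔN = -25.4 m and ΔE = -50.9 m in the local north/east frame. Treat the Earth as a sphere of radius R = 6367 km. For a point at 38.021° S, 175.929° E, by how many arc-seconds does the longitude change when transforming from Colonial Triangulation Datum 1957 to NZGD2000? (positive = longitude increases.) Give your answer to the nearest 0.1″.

At latitude -38.021°, cos φ = 0.787785.
One radian of longitude at latitude φ spans R cos φ, so Δλ = ΔE / (R cos φ) = -50.9 / (6367000 × 0.787785) = -1.0148e-05 rad = -2.093″.

Δλ = -2.1″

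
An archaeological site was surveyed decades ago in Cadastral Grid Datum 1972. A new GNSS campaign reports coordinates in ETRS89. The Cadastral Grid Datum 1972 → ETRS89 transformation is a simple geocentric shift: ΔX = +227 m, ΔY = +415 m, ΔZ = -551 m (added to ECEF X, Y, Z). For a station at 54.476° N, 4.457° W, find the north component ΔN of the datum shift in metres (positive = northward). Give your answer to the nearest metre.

ΔN = -478 m

The local north axis is (−sin φ cos λ, −sin φ sin λ, cos φ), giving ΔN = -184.190 + 26.247 − 320.155 = -478.10 m.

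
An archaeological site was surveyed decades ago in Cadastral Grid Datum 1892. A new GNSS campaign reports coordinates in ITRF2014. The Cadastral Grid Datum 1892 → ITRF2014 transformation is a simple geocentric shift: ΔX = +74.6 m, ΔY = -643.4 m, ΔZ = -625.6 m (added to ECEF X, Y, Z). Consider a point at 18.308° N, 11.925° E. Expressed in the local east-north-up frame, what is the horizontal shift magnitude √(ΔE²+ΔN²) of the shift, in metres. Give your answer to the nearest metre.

At φ = 18.308°, λ = 11.925°: sin φ = 0.314125, cos φ = 0.949382, sin λ = 0.206631, cos λ = 0.978419.
ΔE = −sin λ·ΔX + cos λ·ΔY = −(0.206631)·(74.6) + (0.978419)·(-643.4) = -644.93 m.
ΔN = −sin φ cos λ·ΔX − sin φ sin λ·ΔY + cos φ·ΔZ = −(0.314125)(0.978419)(74.6) − (0.314125)(0.206631)(-643.4) + (0.949382)(-625.6) = -575.10 m.
Horizontal magnitude = √(ΔE² + ΔN²) = √((-644.93)² + (-575.10)²) = 864.10 m.

864 m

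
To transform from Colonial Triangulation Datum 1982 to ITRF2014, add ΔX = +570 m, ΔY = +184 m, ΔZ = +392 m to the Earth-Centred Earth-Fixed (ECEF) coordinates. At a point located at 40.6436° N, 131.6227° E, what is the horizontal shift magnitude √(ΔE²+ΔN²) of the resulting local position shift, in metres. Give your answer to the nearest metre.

712 m

The local east axis at (φ, λ) is (−sin λ, cos λ, 0), so ΔE = −sin(131.6227°)·570 + cos(131.6227°)·184 = -548.31 m.
The local north axis is (−sin φ cos λ, −sin φ sin λ, cos φ), giving ΔN = 246.606 − 89.591 + 297.440 = 454.46 m.
Horizontal magnitude = √(ΔE² + ΔN²) = √((-548.31)² + 454.46²) = 712.16 m.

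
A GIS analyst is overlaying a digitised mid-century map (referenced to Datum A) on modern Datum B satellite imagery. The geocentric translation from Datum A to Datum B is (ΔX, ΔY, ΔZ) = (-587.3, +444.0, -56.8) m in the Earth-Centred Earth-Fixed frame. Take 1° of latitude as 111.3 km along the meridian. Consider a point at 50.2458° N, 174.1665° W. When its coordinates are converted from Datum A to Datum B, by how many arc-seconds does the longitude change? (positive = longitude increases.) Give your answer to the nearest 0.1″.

sin φ = 0.768795, cos φ = 0.639495, sin λ = -0.101638, cos λ = -0.994821.
East component: ΔE = −sin λ·ΔX + cos λ·ΔY = −(-0.101638)(-587.3) + (-0.994821)(444.0) = -501.39 m.
1° of latitude spans 111300 m; at latitude φ, 1° of longitude spans that × cos φ = 71175.8 m, so Δλ = -501.39 / 71175.8 × 3600 = -25.360″.

Δλ = -25.4″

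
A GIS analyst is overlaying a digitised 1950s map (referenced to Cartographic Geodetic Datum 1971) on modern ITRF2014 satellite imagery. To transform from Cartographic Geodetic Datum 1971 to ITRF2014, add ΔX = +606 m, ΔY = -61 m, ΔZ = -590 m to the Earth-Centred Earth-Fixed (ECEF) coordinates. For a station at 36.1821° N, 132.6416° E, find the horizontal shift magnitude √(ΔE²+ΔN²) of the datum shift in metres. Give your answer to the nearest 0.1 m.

At φ = 36.1821°, λ = 132.6416°: sin φ = 0.590354, cos φ = 0.807145, sin λ = 0.735605, cos λ = -0.677410.
ΔE = −sin λ·ΔX + cos λ·ΔY = −(0.735605)·(606) + (-0.677410)·(-61) = -404.45 m.
ΔN = −sin φ cos λ·ΔX − sin φ sin λ·ΔY + cos φ·ΔZ = −(0.590354)(-0.677410)(606) − (0.590354)(0.735605)(-61) + (0.807145)(-590) = -207.38 m.
Horizontal magnitude = √(ΔE² + ΔN²) = √((-404.45)² + (-207.38)²) = 454.52 m.

454.5 m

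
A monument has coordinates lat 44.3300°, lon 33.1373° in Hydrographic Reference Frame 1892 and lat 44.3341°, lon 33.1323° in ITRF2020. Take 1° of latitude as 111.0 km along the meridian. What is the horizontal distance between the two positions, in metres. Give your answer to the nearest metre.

Δφ = 44.3341° − 44.3300° = +0.0041°; Δλ = 33.1323° − 33.1373° = -0.0050°.
ΔN = Δφ × 111000 = 455.1 m; ΔE = Δλ × 111000 × cos(44.3300°) = -0.0050 × 111000 × 0.715327 = -397.0 m.
Distance = √(ΔE² + ΔN²) = √((-397.0)² + 455.1²) = 603.9 m.

604 m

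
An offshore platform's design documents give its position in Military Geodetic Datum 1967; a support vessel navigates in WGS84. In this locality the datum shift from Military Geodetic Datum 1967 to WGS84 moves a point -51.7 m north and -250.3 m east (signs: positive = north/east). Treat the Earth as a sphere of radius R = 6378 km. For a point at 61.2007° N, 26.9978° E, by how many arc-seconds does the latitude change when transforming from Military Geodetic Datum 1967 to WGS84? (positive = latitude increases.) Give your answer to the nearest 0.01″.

Δφ = -1.67″

On a sphere of radius R, 1 rad of latitude = R, so Δφ = ΔN / R = -51.7 / 6378000 = -8.1060e-06 rad = -1.672″.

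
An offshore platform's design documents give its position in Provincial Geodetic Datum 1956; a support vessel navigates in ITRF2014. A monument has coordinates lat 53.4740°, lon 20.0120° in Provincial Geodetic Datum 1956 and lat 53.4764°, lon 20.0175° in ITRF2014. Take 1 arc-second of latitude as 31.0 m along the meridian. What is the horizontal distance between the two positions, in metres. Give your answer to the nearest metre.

Δφ = 53.4764° − 53.4740° = +0.0024°; Δλ = 20.0175° − 20.0120° = +0.0055°.
1° of latitude = 3600 × 31.00 = 111600 m.
ΔN = Δφ × 111600 = 267.8 m; ΔE = Δλ × 111600 × cos(53.4740°) = +0.0055 × 111600 × 0.595188 = 365.3 m.
Distance = √(ΔE² + ΔN²) = √(365.3² + 267.8²) = 453.0 m.

453 m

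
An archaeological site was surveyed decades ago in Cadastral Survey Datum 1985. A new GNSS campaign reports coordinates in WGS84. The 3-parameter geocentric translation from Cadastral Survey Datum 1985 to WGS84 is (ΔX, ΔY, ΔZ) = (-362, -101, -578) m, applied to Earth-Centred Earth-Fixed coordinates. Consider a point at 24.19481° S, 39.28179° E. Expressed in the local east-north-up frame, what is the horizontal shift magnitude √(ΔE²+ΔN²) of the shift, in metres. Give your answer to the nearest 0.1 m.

At φ = -24.19481°, λ = 39.28179°: sin φ = -0.409840, cos φ = 0.912157, sin λ = 0.633135, cos λ = 0.774041.
ΔE = −sin λ·ΔX + cos λ·ΔY = −(0.633135)·(-362) + (0.774041)·(-101) = 151.02 m.
ΔN = −sin φ cos λ·ΔX − sin φ sin λ·ΔY + cos φ·ΔZ = −(-0.409840)(0.774041)(-362) − (-0.409840)(0.633135)(-101) + (0.912157)(-578) = -668.27 m.
Horizontal magnitude = √(ΔE² + ΔN²) = √(151.02² + (-668.27)²) = 685.12 m.

685.1 m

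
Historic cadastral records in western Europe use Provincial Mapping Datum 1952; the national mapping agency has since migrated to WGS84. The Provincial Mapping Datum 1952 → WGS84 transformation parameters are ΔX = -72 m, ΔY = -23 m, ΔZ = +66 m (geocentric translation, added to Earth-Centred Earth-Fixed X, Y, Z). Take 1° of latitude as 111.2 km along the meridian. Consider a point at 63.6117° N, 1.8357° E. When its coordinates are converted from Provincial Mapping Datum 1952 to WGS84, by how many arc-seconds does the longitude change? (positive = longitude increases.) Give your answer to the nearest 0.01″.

sin φ = 0.895803, cos φ = 0.444452, sin λ = 0.032034, cos λ = 0.999487.
East component: ΔE = −sin λ·ΔX + cos λ·ΔY = −(0.032034)(-72) + (0.999487)(-23) = -20.68 m.
1° of latitude spans 111200 m; at latitude φ, 1° of longitude spans that × cos φ = 49423.1 m, so Δλ = -20.68 / 49423.1 × 3600 = -1.506″.

Δλ = -1.51″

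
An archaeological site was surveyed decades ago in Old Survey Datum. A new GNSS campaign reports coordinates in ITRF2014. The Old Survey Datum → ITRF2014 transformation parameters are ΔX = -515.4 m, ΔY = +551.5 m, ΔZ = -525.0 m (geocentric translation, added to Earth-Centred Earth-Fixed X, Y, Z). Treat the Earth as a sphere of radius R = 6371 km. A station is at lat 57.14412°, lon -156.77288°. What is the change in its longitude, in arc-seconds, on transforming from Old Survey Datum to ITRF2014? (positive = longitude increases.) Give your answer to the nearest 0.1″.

Δλ = -42.4″

sin φ = 0.840038, cos φ = 0.542528, sin λ = -0.394377, cos λ = -0.918949.
East component: ΔE = −sin λ·ΔX + cos λ·ΔY = −(-0.394377)(-515.4) + (-0.918949)(551.5) = -710.06 m.
1° of latitude spans πR/180 = 111195 m; at latitude φ, 1° of longitude spans that × cos φ = 60326.3 m, so Δλ = -710.06 / 60326.3 × 3600 = -42.373″.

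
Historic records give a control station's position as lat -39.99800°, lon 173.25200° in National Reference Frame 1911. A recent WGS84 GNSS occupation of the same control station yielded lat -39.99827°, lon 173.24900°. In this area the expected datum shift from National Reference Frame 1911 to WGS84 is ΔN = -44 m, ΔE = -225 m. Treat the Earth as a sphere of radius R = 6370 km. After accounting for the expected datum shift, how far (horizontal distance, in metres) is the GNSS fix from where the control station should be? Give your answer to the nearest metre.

34 m

Observed coordinate differences: Δφ = -0.00027°, Δλ = -0.00300°.
Converting to metres (1° lat = 111177 m, cos φ = 0.766067): observed ΔN = -30.0 m, observed ΔE = -255.5 m.
Subtracting the expected shift leaves a residual of -30.0 − (-44) = 14.0 m north and -255.5 − (-225) = -30.5 m east.
Residual distance = √(14.0² + (-30.5)²) = 33.6 m.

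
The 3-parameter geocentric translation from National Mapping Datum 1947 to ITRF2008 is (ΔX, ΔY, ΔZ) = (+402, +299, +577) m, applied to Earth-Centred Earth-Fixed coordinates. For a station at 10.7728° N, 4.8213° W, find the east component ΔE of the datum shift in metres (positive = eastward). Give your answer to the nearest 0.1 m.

ΔE = 331.7 m

At φ = 10.7728°, λ = -4.8213°: sin φ = 0.186915, cos φ = 0.982376, sin λ = -0.084048, cos λ = 0.996462.
ΔE = −sin λ·ΔX + cos λ·ΔY = −(-0.084048)·(402) + (0.996462)·(299) = 331.73 m.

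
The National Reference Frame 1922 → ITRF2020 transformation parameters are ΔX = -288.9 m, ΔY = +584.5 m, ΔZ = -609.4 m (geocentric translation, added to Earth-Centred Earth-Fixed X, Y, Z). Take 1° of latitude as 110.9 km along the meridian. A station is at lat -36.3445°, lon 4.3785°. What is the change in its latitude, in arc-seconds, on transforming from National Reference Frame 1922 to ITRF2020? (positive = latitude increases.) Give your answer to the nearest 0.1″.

Δφ = -20.6″

sin φ = -0.592639, cos φ = 0.805468, sin λ = 0.076345, cos λ = 0.997081.
North component: ΔN = −sin φ cos λ·ΔX − sin φ sin λ·ΔY + cos φ·ΔZ = −(-0.592639)(0.997081)(-288.9) − (-0.592639)(0.076345)(584.5) + (0.805468)(-609.4) = -635.12 m.
1° of latitude spans 110900 m, so Δφ = -635.12 / 110900 × 3600 = -20.617″.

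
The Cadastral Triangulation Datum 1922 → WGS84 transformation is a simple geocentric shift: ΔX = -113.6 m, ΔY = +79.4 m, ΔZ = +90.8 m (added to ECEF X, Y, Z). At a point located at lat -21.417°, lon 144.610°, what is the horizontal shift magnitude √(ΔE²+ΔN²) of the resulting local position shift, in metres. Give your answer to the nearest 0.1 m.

At φ = -21.417°, λ = 144.610°: sin φ = -0.365153, cos φ = 0.930948, sin λ = 0.579139, cos λ = -0.815229.
ΔE = −sin λ·ΔX + cos λ·ΔY = −(0.579139)·(-113.6) + (-0.815229)·(79.4) = 1.06 m.
ΔN = −sin φ cos λ·ΔX − sin φ sin λ·ΔY + cos φ·ΔZ = −(-0.365153)(-0.815229)(-113.6) − (-0.365153)(0.579139)(79.4) + (0.930948)(90.8) = 135.14 m.
Horizontal magnitude = √(ΔE² + ΔN²) = √(1.06² + 135.14²) = 135.14 m.

135.1 m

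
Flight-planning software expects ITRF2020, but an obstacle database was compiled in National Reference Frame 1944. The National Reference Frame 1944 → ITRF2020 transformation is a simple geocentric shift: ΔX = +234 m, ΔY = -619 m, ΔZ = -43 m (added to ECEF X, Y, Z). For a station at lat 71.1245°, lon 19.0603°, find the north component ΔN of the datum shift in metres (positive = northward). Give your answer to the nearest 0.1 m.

ΔN = -31.9 m

At φ = 71.1245°, λ = 19.0603°: sin φ = 0.946224, cos φ = 0.323513, sin λ = 0.326563, cos λ = 0.945175.
ΔN = −sin φ cos λ·ΔX − sin φ sin λ·ΔY + cos φ·ΔZ = −(0.946224)(0.945175)(234) − (0.946224)(0.326563)(-619) + (0.323513)(-43) = -31.92 m.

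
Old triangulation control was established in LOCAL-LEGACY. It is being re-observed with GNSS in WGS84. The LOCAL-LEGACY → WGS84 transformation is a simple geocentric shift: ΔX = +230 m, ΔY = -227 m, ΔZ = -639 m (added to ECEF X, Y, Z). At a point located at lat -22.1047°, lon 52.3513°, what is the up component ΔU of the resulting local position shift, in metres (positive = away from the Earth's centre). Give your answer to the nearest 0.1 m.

The local up (radial) axis is (cos φ cos λ, cos φ sin λ, sin φ), giving ΔU = 130.162 − 166.521 + 240.456 = 204.10 m.

ΔU = 204.1 m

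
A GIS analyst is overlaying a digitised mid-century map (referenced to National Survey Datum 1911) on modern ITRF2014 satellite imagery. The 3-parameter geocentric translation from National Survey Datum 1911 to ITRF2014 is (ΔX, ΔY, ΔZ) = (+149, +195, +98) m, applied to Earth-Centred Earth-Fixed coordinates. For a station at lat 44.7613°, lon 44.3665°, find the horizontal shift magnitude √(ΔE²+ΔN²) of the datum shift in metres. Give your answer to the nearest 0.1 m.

At φ = 44.7613°, λ = 44.3665°: sin φ = 0.704155, cos φ = 0.710047, sin λ = 0.699245, cos λ = 0.714882.
ΔE = −sin λ·ΔX + cos λ·ΔY = −(0.699245)·(149) + (0.714882)·(195) = 35.21 m.
ΔN = −sin φ cos λ·ΔX − sin φ sin λ·ΔY + cos φ·ΔZ = −(0.704155)(0.714882)(149) − (0.704155)(0.699245)(195) + (0.710047)(98) = -101.43 m.
Horizontal magnitude = √(ΔE² + ΔN²) = √(35.21² + (-101.43)²) = 107.37 m.

107.4 m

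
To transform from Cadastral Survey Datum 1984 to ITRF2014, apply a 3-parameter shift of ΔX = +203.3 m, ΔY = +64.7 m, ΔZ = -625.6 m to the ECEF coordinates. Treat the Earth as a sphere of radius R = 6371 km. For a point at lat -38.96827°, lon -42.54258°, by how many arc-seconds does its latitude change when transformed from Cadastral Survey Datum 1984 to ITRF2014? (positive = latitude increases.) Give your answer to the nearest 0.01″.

Δφ = -13.59″

sin φ = -0.628890, cos φ = 0.777494, sin λ = -0.676138, cos λ = 0.736775.
North component: ΔN = −sin φ cos λ·ΔX − sin φ sin λ·ΔY + cos φ·ΔZ = −(-0.628890)(0.736775)(203.3) − (-0.628890)(-0.676138)(64.7) + (0.777494)(-625.6) = -419.71 m.
1° of latitude spans πR/180 = 111195 m, so Δφ = -419.71 / 111195 × 3600 = -13.588″.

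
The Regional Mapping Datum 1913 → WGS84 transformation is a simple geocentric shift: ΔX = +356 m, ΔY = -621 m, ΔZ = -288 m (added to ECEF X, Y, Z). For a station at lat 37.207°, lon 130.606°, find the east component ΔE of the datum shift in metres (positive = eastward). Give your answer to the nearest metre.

The local east axis at (φ, λ) is (−sin λ, cos λ, 0), so ΔE = −sin(130.606°)·356 + cos(130.606°)·(-621) = 133.90 m.

ΔE = 134 m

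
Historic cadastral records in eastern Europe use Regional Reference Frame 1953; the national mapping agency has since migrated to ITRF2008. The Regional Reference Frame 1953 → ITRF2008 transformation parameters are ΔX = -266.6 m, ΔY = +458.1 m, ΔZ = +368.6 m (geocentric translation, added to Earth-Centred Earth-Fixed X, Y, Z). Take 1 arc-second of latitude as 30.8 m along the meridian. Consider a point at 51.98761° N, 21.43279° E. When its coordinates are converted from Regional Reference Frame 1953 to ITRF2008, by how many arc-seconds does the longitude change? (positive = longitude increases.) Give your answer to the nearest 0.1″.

Δλ = 27.6″

sin φ = 0.787878, cos φ = 0.615832, sin λ = 0.365410, cos λ = 0.930847.
East component: ΔE = −sin λ·ΔX + cos λ·ΔY = −(0.365410)(-266.6) + (0.930847)(458.1) = 523.84 m.
1° of latitude spans 3600 × 30.80 = 110880 m; at latitude φ, 1° of longitude spans that × cos φ = 68283.4 m, so Δλ = 523.84 / 68283.4 × 3600 = 27.618″.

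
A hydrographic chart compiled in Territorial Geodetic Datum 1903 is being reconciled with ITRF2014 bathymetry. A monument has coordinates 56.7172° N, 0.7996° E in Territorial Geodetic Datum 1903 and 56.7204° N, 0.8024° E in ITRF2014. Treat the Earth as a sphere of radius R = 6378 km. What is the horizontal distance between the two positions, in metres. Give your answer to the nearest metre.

395 m

Δφ = 56.7204° − 56.7172° = +0.0032°; Δλ = 0.8024° − 0.7996° = +0.0028°.
1° along a meridian = πR/180 = 111317 m.
ΔN = Δφ × 111317 = 356.2 m; ΔE = Δλ × 111317 × cos(56.7172°) = +0.0028 × 111317 × 0.548772 = 171.0 m.
Distance = √(ΔE² + ΔN²) = √(171.0² + 356.2²) = 395.2 m.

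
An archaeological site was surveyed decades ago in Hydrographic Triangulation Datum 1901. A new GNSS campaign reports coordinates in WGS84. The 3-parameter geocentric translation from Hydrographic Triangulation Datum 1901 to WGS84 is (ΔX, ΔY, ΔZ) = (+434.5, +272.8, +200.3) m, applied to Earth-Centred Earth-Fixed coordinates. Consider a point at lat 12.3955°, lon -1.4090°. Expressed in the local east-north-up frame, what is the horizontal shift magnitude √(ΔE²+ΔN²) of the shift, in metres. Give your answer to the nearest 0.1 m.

At φ = 12.3955°, λ = -1.4090°: sin φ = 0.214659, cos φ = 0.976689, sin λ = -0.024589, cos λ = 0.999698.
ΔE = −sin λ·ΔX + cos λ·ΔY = −(-0.024589)·(434.5) + (0.999698)·(272.8) = 283.40 m.
ΔN = −sin φ cos λ·ΔX − sin φ sin λ·ΔY + cos φ·ΔZ = −(0.214659)(0.999698)(434.5) − (0.214659)(-0.024589)(272.8) + (0.976689)(200.3) = 103.83 m.
Horizontal magnitude = √(ΔE² + ΔN²) = √(283.40² + 103.83²) = 301.82 m.

301.8 m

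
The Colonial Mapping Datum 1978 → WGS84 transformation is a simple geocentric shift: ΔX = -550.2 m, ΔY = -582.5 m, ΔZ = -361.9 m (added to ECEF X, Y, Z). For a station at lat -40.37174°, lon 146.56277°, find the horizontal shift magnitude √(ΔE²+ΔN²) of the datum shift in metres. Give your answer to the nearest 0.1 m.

810.9 m

At φ = -40.37174°, λ = 146.56277°: sin φ = -0.647744, cos φ = 0.761858, sin λ = 0.551023, cos λ = -0.834490.
ΔE = −sin λ·ΔX + cos λ·ΔY = −(0.551023)·(-550.2) + (-0.834490)·(-582.5) = 789.26 m.
ΔN = −sin φ cos λ·ΔX − sin φ sin λ·ΔY + cos φ·ΔZ = −(-0.647744)(-0.834490)(-550.2) − (-0.647744)(0.551023)(-582.5) + (0.761858)(-361.9) = -186.22 m.
Horizontal magnitude = √(ΔE² + ΔN²) = √(789.26² + (-186.22)²) = 810.93 m.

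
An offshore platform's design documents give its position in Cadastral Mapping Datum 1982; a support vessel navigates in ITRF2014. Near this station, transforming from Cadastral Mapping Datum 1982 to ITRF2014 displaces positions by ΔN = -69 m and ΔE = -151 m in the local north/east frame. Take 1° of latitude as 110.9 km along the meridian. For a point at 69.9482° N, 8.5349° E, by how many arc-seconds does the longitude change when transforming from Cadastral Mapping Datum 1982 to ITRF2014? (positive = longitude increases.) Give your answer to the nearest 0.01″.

At latitude 69.9482°, cos φ = 0.342870.
1° of longitude at this latitude = 110.9 × cos φ = 38.02 km, so Δλ = -151.0 / 38024.2 = -0.0039712° = -14.296″.

Δλ = -14.30″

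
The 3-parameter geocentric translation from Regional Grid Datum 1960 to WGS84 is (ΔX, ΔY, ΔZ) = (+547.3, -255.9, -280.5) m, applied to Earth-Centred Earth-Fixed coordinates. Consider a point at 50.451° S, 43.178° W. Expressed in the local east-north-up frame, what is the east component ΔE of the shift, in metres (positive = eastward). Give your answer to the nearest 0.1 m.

The local east axis at (φ, λ) is (−sin λ, cos λ, 0), so ΔE = −sin(-43.178°)·547.3 + cos(-43.178°)·(-255.9) = 187.89 m.

ΔE = 187.9 m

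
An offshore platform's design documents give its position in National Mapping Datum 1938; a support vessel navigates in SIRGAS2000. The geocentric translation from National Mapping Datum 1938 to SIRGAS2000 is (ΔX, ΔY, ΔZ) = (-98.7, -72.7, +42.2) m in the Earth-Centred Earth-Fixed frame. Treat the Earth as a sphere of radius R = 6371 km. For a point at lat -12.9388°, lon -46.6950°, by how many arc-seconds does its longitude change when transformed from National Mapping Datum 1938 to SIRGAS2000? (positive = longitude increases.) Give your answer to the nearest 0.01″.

Δλ = -4.04″

sin φ = -0.223910, cos φ = 0.974610, sin λ = -0.727713, cos λ = 0.685882.
East component: ΔE = −sin λ·ΔX + cos λ·ΔY = −(-0.727713)(-98.7) + (0.685882)(-72.7) = -121.69 m.
1° of latitude spans πR/180 = 111195 m; at latitude φ, 1° of longitude spans that × cos φ = 108371.7 m, so Δλ = -121.69 / 108371.7 × 3600 = -4.042″.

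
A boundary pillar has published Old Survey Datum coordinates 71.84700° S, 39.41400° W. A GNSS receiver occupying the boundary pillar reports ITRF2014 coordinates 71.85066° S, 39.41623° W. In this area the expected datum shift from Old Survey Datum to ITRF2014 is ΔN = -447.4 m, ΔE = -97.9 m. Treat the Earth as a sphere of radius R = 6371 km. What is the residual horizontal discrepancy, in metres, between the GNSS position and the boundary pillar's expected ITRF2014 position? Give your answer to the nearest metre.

45 m

Observed coordinate differences: Δφ = -0.00366°, Δλ = -0.00223°.
Converting to metres (1° lat = 111195 m, cos φ = 0.311556): observed ΔN = -407.0 m, observed ΔE = -77.3 m.
Subtracting the expected shift leaves a residual of -407.0 − (-447.4) = 40.4 m north and -77.3 − (-97.9) = 20.6 m east.
Residual distance = √(40.4² + 20.6²) = 45.4 m.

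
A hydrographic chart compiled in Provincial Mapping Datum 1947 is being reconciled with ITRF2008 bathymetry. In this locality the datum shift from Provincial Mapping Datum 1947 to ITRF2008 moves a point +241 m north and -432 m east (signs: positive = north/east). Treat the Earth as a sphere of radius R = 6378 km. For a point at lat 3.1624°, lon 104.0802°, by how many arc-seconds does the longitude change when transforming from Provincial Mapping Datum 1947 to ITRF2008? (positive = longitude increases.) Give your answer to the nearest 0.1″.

Δλ = -14.0″

At latitude 3.1624°, cos φ = 0.998477.
One radian of longitude at latitude φ spans R cos φ, so Δλ = ΔE / (R cos φ) = -432.0 / (6378000 × 0.998477) = -6.7836e-05 rad = -13.992″.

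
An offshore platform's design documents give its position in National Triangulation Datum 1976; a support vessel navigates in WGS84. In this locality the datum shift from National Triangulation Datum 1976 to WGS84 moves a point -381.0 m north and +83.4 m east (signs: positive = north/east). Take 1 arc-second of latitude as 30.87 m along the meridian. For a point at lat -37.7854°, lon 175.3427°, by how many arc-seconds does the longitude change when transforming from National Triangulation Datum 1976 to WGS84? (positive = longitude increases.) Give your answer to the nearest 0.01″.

At latitude -37.7854°, cos φ = 0.790311.
1″ of longitude at this latitude = 30.87 × cos φ = 24.3969 m, so Δλ = 83.4 / 24.3969 = 3.418″.

Δλ = 3.42″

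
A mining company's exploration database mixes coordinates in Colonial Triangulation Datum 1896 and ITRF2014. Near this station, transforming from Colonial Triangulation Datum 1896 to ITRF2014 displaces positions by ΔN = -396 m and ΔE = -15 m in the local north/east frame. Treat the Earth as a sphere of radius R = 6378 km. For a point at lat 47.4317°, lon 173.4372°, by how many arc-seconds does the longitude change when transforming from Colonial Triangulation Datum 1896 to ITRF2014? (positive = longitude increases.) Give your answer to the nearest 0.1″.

At latitude 47.4317°, cos φ = 0.676469.
One radian of longitude at latitude φ spans R cos φ, so Δλ = ΔE / (R cos φ) = -15.0 / (6378000 × 0.676469) = -3.4766e-06 rad = -0.717″.

Δλ = -0.7″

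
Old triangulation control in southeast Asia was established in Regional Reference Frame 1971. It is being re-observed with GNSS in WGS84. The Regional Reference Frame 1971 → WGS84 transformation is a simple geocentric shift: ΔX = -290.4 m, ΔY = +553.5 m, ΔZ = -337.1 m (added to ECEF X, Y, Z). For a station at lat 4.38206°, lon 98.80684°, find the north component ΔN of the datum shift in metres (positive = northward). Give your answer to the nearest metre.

ΔN = -381 m

At φ = 4.38206°, λ = 98.80684°: sin φ = 0.076407, cos φ = 0.997077, sin λ = 0.988210, cos λ = -0.153104.
ΔN = −sin φ cos λ·ΔX − sin φ sin λ·ΔY + cos φ·ΔZ = −(0.076407)(-0.153104)(-290.4) − (0.076407)(0.988210)(553.5) + (0.997077)(-337.1) = -381.30 m.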